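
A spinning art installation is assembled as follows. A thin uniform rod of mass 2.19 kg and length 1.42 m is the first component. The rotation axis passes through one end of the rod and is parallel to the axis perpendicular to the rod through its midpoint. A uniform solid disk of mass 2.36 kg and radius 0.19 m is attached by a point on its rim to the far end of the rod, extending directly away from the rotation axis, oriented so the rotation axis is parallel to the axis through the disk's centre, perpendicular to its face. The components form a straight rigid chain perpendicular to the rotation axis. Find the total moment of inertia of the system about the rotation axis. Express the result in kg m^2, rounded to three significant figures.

7.63

Thin rod: I_cm = (1/12)ML² = (1/12)(2.19)(1.42)² = 0.36799 kg m^2; centre at d = 0.71 m, so I = I_cm + Md² gives I = 0.36799 + (2.19)(0.71)² = 1.472 kg m^2.
Solid disk: I_cm = (1/2)MR² = (1/2)(2.36)(0.19)² = 0.042598 kg m^2; centre at d = 0.71 + 0.71 + 0.19 = 1.61 m, so I = I_cm + Md² gives I = 0.042598 + (2.36)(1.61)² = 6.16 kg m^2.
Total I = 1.472 + 6.16 = 7.6319 kg m^2.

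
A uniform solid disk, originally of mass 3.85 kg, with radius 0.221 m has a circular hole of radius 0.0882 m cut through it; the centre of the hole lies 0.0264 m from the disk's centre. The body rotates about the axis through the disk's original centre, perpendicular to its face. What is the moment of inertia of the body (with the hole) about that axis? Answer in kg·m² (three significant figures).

Unpierced body about its centre: I₀ = (1/2)MR² = (1/2)(3.85)(0.221)² = 0.094019 kg·m².
The removed disk has mass m = M·(r/R)² = (3.85)(0.0882/0.221)² = 0.61322 kg (same uniform areal density).
Its moment of inertia about the rotation axis (parallel-axis theorem): I_hole = (1/2)mr² + md² = (1/2)(0.61322)(0.0882)² + (0.61322)(0.0264)² = 0.0028126 kg·m².
Treating the hole as negative mass, I = I₀ − I_hole = 0.094019 − 0.0028126 = 0.091206 kg·m².

0.0912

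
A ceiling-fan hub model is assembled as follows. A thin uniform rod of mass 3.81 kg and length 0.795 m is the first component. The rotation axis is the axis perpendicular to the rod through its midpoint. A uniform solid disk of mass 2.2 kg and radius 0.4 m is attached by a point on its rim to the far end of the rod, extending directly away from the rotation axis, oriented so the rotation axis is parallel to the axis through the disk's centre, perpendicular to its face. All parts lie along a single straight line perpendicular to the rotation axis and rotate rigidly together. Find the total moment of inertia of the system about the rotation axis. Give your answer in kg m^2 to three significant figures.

Thin rod: I_cm = (1/12)ML² = (1/12)(3.81)(0.795)² = 0.20067 kg m^2; axis through the centre, so I = 0.20067 kg m^2.
Solid disk: I_cm = (1/2)MR² = (1/2)(2.2)(0.4)² = 0.176 kg m^2; centre at d = 0.3975 + 0.4 = 0.7975 m, so I = I_cm + Md² gives I = 0.176 + (2.2)(0.7975)² = 1.5752 kg m^2.
Total I = 0.20067 + 1.5752 = 1.7759 kg m^2.

1.78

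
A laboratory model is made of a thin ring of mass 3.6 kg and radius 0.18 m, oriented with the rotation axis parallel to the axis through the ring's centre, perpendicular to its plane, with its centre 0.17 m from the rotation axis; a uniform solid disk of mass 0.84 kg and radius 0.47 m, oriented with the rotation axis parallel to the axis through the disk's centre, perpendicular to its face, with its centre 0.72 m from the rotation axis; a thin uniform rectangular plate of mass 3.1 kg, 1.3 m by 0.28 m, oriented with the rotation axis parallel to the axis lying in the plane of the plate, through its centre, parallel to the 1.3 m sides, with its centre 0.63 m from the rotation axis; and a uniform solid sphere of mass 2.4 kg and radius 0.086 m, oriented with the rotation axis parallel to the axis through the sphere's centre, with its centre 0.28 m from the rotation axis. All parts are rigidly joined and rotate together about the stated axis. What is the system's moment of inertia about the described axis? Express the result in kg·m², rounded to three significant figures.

2.19

Thin ring: I_cm = MR² = (3.6)(0.18)² = 0.11664 kg·m²; centre at d = 0.17 m, so I = I_cm + Md² gives I = 0.11664 + (3.6)(0.17)² = 0.22068 kg·m².
Solid disk: I_cm = (1/2)MR² = (1/2)(0.84)(0.47)² = 0.092778 kg·m²; centre at d = 0.72 m, so I = I_cm + Md² gives I = 0.092778 + (0.84)(0.72)² = 0.52823 kg·m².
Rectangular plate: I_cm = (1/12)Mb² = (1/12)(3.1)(0.28)² = 0.020253 kg·m²; centre at d = 0.63 m, so I = I_cm + Md² gives I = 0.020253 + (3.1)(0.63)² = 1.2506 kg·m².
Solid sphere: I_cm = (2/5)MR² = (2/5)(2.4)(0.086)² = 0.0071002 kg·m²; centre at d = 0.28 m, so I = I_cm + Md² gives I = 0.0071002 + (2.4)(0.28)² = 0.19526 kg·m².
Total I = 0.22068 + 0.52823 + 1.2506 + 0.19526 = 2.1948 kg·m².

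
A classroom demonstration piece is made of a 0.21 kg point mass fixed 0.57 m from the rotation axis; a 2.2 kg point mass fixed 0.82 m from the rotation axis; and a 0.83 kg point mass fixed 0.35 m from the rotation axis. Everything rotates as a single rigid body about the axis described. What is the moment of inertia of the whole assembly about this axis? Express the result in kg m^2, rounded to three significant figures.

Point mass: I_cm = 0; centre at d = 0.57 m, so I = I_cm + Md² gives I = 0 + (0.21)(0.57)² = 0.068229 kg m^2.
Point mass: I_cm = 0; centre at d = 0.82 m, so I = I_cm + Md² gives I = 0 + (2.2)(0.82)² = 1.4793 kg m^2.
Point mass: I_cm = 0; centre at d = 0.35 m, so I = I_cm + Md² gives I = 0 + (0.83)(0.35)² = 0.10167 kg m^2.
Total I = 0.068229 + 1.4793 + 0.10167 = 1.6492 kg m^2.

1.65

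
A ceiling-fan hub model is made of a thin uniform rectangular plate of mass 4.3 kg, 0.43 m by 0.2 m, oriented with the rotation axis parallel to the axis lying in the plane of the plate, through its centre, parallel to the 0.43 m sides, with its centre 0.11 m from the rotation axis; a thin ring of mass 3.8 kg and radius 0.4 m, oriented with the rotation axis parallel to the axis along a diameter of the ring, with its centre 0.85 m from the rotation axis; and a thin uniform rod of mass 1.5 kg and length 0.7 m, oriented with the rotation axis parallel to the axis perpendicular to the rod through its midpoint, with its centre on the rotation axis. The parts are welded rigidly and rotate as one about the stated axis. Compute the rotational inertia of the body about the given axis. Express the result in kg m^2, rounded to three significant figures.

3.18

Rectangular plate: I_cm = (1/12)Mb² = (1/12)(4.3)(0.2)² = 0.014333 kg m^2; centre at d = 0.11 m, so the parallel axis theorem gives I = 0.014333 + (4.3)(0.11)² = 0.066363 kg m^2.
Thin ring: I_cm = (1/2)MR² = (1/2)(3.8)(0.4)² = 0.304 kg m^2; centre at d = 0.85 m, so the parallel axis theorem gives I = 0.304 + (3.8)(0.85)² = 3.0495 kg m^2.
Thin rod: I_cm = (1/12)ML² = (1/12)(1.5)(0.7)² = 0.06125 kg m^2; axis through the centre, so I = 0.06125 kg m^2.
Total I = 0.066363 + 3.0495 + 0.06125 = 3.1771 kg m^2.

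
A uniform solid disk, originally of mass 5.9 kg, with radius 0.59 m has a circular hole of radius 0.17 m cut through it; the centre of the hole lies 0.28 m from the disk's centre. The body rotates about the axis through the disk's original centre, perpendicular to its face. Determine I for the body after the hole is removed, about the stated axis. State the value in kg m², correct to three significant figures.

Unpierced body about its centre: I₀ = (1/2)MR² = (1/2)(5.9)(0.59)² = 1.0269 kg m².
The removed disk has mass m = M·(r/R)² = (5.9)(0.17/0.59)² = 0.48983 kg (same uniform areal density).
Its moment of inertia about the rotation axis (parallel-axis theorem): I_hole = (1/2)mr² + md² = (1/2)(0.48983)(0.17)² + (0.48983)(0.28)² = 0.045481 kg m².
Treating the hole as negative mass, I = I₀ − I_hole = 1.0269 − 0.045481 = 0.98141 kg m².

0.981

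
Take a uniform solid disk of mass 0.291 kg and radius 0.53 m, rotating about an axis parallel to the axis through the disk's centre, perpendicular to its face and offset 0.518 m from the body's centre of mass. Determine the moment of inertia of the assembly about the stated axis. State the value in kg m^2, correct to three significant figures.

0.119

I_cm = (1/2)MR² = (1/2)(0.291)(0.53)² = 0.040871 kg m^2; centre at d = 0.518 m, so I = I_cm + Md² gives I = 0.040871 + (0.291)(0.518)² = 0.11895 kg m^2.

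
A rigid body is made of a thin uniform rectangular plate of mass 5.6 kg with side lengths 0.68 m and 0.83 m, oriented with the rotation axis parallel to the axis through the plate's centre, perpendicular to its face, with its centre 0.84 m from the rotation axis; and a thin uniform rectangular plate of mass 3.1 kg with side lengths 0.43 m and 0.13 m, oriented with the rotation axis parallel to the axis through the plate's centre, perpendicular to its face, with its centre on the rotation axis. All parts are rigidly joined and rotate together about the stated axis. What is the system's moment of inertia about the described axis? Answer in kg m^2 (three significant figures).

4.54

Rectangular plate: I_cm = (1/12)M(a²+b²) = (1/12)(5.6)[(0.68)² + (0.83)²] = 0.53727 kg m^2; centre at d = 0.84 m, so I = I_cm + Md² gives I = 0.53727 + (5.6)(0.84)² = 4.4886 kg m^2.
Rectangular plate: I_cm = (1/12)M(a²+b²) = (1/12)(3.1)[(0.43)² + (0.13)²] = 0.052132 kg m^2; axis through the centre, so I = 0.052132 kg m^2.
Total I = 4.4886 + 0.052132 = 4.5408 kg m^2.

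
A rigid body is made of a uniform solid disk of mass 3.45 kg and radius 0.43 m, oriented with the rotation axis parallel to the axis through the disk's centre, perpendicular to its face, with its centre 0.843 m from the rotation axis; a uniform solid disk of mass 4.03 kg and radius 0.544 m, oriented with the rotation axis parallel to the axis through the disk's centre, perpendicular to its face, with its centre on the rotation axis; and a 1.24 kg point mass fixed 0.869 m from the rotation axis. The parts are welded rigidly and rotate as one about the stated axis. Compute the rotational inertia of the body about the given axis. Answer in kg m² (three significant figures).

Solid disk: I_cm = (1/2)MR² = (1/2)(3.45)(0.43)² = 0.31895 kg m²; centre at d = 0.843 m, so the parallel axis theorem gives I = 0.31895 + (3.45)(0.843)² = 2.7707 kg m².
Solid disk: I_cm = (1/2)MR² = (1/2)(4.03)(0.544)² = 0.59631 kg m²; axis through the centre, so I = 0.59631 kg m².
Point mass: I_cm = 0; centre at d = 0.869 m, so the parallel axis theorem gives I = 0 + (1.24)(0.869)² = 0.9364 kg m².
Total I = 2.7707 + 0.59631 + 0.9364 = 4.3034 kg m².

4.30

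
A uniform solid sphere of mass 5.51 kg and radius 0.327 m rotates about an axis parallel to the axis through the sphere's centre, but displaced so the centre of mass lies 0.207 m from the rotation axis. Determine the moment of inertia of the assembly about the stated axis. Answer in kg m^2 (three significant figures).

0.472

I_cm = (2/5)MR² = (2/5)(5.51)(0.327)² = 0.23567 kg m^2; centre at d = 0.207 m, so I = I_cm + Md² gives I = 0.23567 + (5.51)(0.207)² = 0.47177 kg m^2.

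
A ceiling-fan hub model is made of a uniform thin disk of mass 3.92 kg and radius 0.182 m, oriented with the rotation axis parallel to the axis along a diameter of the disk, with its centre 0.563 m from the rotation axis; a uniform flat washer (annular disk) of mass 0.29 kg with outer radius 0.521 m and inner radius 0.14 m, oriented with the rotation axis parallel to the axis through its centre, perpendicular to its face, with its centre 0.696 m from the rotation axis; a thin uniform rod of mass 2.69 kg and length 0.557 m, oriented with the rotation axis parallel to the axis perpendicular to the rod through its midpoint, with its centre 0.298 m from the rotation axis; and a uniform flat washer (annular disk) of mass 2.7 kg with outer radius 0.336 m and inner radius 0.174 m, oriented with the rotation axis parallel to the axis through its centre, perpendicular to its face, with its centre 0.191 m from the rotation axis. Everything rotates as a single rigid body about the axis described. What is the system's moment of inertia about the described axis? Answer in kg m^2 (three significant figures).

Thin disk: I_cm = (1/4)MR² = (1/4)(3.92)(0.182)² = 0.032462 kg m^2; centre at d = 0.563 m, so I = I_cm + Md² gives I = 0.032462 + (3.92)(0.563)² = 1.275 kg m^2.
Annular disk: I_cm = (1/2)M(R²+r²) = (1/2)(0.29)[(0.521)² + (0.14)²] = 0.042201 kg m^2; centre at d = 0.696 m, so I = I_cm + Md² gives I = 0.042201 + (0.29)(0.696)² = 0.18268 kg m^2.
Thin rod: I_cm = (1/12)ML² = (1/12)(2.69)(0.557)² = 0.069547 kg m^2; centre at d = 0.298 m, so I = I_cm + Md² gives I = 0.069547 + (2.69)(0.298)² = 0.30843 kg m^2.
Annular disk: I_cm = (1/2)M(R²+r²) = (1/2)(2.7)[(0.336)² + (0.174)²] = 0.19328 kg m^2; centre at d = 0.191 m, so I = I_cm + Md² gives I = 0.19328 + (2.7)(0.191)² = 0.29178 kg m^2.
Total I = 1.275 + 0.18268 + 0.30843 + 0.29178 = 2.0579 kg m^2.

2.06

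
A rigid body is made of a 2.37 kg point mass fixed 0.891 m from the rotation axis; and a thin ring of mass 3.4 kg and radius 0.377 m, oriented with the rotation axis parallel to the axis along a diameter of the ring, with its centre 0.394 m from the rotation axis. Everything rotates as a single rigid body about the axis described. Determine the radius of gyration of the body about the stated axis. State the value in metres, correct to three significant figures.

0.678

Point mass: I_cm = 0; centre at d = 0.891 m, so the parallel axis theorem gives I = 0 + (2.37)(0.891)² = 1.8815 kg m^2.
Thin ring: I_cm = (1/2)MR² = (1/2)(3.4)(0.377)² = 0.24162 kg m^2; centre at d = 0.394 m, so the parallel axis theorem gives I = 0.24162 + (3.4)(0.394)² = 0.76942 kg m^2.
Total I = 2.6509 kg m^2; total mass M = 5.77 kg.
k = √(I/M) = √(2.6509/5.77) = 0.67781 m.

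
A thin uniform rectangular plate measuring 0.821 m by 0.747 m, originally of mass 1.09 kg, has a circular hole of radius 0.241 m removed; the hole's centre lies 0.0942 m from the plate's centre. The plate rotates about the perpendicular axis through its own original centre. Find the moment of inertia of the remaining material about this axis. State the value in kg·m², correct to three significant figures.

0.0996

Unpierced body about its centre: I₀ = (1/12)M(a²+b²) = (1/12)(1.09)[(0.821)² + (0.747)²] = 0.11191 kg·m².
The removed disk has mass m = M·πr²/(ab) = (1.09)·π(0.241)²/(0.821·0.747) = 0.3243 kg (same uniform areal density).
Its moment of inertia about the rotation axis (parallel-axis theorem): I_hole = (1/2)mr² + md² = (1/2)(0.3243)(0.241)² + (0.3243)(0.0942)² = 0.012296 kg·m².
Treating the hole as negative mass, I = I₀ − I_hole = 0.11191 − 0.012296 = 0.099616 kg·m².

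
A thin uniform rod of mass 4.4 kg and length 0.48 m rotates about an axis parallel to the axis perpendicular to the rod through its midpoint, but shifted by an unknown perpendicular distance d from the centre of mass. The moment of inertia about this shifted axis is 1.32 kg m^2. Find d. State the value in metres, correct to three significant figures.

About the centre-of-mass axis, I_cm = (1/12)ML² = (1/12)(4.4)(0.48)² = 0.08448 kg m^2.
Parallel axis theorem: I = I_cm + Md², so Md² = 1.32 − 0.08448 = 1.2355 kg m^2.
d = √(1.2355 / 4.4) = 0.52991 m.

0.530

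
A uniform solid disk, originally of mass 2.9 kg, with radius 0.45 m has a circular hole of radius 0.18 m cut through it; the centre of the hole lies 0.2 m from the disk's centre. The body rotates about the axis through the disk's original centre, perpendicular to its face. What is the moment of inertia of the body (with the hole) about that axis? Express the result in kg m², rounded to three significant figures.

0.268

Unpierced body about its centre: I₀ = (1/2)MR² = (1/2)(2.9)(0.45)² = 0.29363 kg m².
The removed disk has mass m = M·(r/R)² = (2.9)(0.18/0.45)² = 0.464 kg (same uniform areal density).
Its moment of inertia about the rotation axis (parallel-axis theorem): I_hole = (1/2)mr² + md² = (1/2)(0.464)(0.18)² + (0.464)(0.2)² = 0.026077 kg m².
Treating the hole as negative mass, I = I₀ − I_hole = 0.29363 − 0.026077 = 0.26755 kg m².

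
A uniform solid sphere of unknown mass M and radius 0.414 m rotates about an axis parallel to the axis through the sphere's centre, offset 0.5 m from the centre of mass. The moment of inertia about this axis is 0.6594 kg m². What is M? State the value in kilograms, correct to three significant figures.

2.07

I = I_cm + Md² = (2/5)MR² + Md² = M·[0.4·(0.414)² + (0.5)²] = M·0.31856.
So M = 0.6594 / 0.31856 = 2.07 kg.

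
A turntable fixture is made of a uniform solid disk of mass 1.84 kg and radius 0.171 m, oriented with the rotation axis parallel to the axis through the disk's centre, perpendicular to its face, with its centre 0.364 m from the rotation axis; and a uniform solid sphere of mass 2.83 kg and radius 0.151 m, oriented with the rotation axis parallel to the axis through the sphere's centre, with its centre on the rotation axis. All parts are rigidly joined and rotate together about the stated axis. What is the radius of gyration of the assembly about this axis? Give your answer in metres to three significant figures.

Solid disk: I_cm = (1/2)MR² = (1/2)(1.84)(0.171)² = 0.026902 kg m^2; centre at d = 0.364 m, so I = I_cm + Md² gives I = 0.026902 + (1.84)(0.364)² = 0.27069 kg m^2.
Solid sphere: I_cm = (2/5)MR² = (2/5)(2.83)(0.151)² = 0.025811 kg m^2; axis through the centre, so I = 0.025811 kg m^2.
Total I = 0.29651 kg m^2; total mass M = 4.67 kg.
k = √(I/M) = √(0.29651/4.67) = 0.25198 m.

0.252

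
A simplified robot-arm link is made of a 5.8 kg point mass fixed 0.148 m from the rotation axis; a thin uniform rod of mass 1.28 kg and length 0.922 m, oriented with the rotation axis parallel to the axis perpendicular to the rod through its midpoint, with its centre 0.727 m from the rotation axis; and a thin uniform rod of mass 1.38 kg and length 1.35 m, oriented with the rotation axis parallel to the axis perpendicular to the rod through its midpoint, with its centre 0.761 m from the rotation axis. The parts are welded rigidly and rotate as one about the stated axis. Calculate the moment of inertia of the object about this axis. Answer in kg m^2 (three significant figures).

Point mass: I_cm = 0; centre at d = 0.148 m, so the parallel axis theorem gives I = 0 + (5.8)(0.148)² = 0.12704 kg m^2.
Thin rod: I_cm = (1/12)ML² = (1/12)(1.28)(0.922)² = 0.090676 kg m^2; centre at d = 0.727 m, so the parallel axis theorem gives I = 0.090676 + (1.28)(0.727)² = 0.76719 kg m^2.
Thin rod: I_cm = (1/12)ML² = (1/12)(1.38)(1.35)² = 0.20959 kg m^2; centre at d = 0.761 m, so the parallel axis theorem gives I = 0.20959 + (1.38)(0.761)² = 1.0088 kg m^2.
Total I = 0.12704 + 0.76719 + 1.0088 = 1.903 kg m^2.

1.90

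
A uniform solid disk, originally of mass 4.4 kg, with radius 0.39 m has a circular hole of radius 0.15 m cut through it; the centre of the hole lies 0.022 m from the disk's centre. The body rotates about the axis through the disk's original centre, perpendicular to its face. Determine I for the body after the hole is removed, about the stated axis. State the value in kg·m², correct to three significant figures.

Unpierced body about its centre: I₀ = (1/2)MR² = (1/2)(4.4)(0.39)² = 0.33462 kg·m².
The removed disk has mass m = M·(r/R)² = (4.4)(0.15/0.39)² = 0.65089 kg (same uniform areal density).
Its moment of inertia about the rotation axis (parallel-axis theorem): I_hole = (1/2)mr² + md² = (1/2)(0.65089)(0.15)² + (0.65089)(0.022)² = 0.0076375 kg·m².
Treating the hole as negative mass, I = I₀ − I_hole = 0.33462 − 0.0076375 = 0.32698 kg·m².

0.327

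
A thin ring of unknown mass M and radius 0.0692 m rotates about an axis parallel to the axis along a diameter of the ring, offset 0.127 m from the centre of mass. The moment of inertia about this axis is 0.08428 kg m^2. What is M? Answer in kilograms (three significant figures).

I = I_cm + Md² = (1/2)MR² + Md² = M·[0.5·(0.0692)² + (0.127)²] = M·0.018523.
So M = 0.08428 / 0.018523 = 4.5499 kg.

4.55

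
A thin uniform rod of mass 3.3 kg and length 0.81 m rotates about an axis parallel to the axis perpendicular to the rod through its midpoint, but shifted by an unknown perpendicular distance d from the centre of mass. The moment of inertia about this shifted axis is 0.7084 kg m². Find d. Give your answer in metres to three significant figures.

About the centre-of-mass axis, I_cm = (1/12)ML² = (1/12)(3.3)(0.81)² = 0.18043 kg m².
Parallel axis theorem: I = I_cm + Md², so Md² = 0.7084 − 0.18043 = 0.52797 kg m².
d = √(0.52797 / 3.3) = 0.39999 m.

0.400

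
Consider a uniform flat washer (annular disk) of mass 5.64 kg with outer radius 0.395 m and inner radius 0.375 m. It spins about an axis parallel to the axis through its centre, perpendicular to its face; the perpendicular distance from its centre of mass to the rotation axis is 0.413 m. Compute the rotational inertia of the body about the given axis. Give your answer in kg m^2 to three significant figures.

1.80

I_cm = (1/2)M(R²+r²) = (1/2)(5.64)[(0.395)² + (0.375)²] = 0.83655 kg m^2; centre at d = 0.413 m, so I = I_cm + Md² gives I = 0.83655 + (5.64)(0.413)² = 1.7986 kg m^2.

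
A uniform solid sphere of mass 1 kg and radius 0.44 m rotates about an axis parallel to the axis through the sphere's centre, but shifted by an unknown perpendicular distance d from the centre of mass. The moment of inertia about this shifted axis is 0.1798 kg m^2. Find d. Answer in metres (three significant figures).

0.320

About the centre-of-mass axis, I_cm = (2/5)MR² = (2/5)(1)(0.44)² = 0.07744 kg m^2.
Parallel axis theorem: I = I_cm + Md², so Md² = 0.1798 − 0.07744 = 0.10236 kg m^2.
d = √(0.10236 / 1) = 0.31994 m.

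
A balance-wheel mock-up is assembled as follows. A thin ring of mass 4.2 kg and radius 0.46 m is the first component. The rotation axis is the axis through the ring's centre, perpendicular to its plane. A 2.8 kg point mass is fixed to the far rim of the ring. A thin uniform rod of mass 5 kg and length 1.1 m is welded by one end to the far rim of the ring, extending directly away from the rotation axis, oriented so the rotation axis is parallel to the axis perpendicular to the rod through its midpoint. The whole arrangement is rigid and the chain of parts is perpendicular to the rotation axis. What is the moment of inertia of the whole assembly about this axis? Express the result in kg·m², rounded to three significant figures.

Thin ring: I_cm = MR² = (4.2)(0.46)² = 0.88872 kg·m²; axis through the centre, so I = 0.88872 kg·m².
Point mass: I_cm = 0; centre at d = 0.46 m, so I = I_cm + Md² gives I = 0 + (2.8)(0.46)² = 0.59248 kg·m².
Thin rod: I_cm = (1/12)ML² = (1/12)(5)(1.1)² = 0.50417 kg·m²; centre at d = 0.46 + 0.55 = 1.01 m, so I = I_cm + Md² gives I = 0.50417 + (5)(1.01)² = 5.6047 kg·m².
Total I = 0.88872 + 0.59248 + 5.6047 = 7.0859 kg·m².

7.09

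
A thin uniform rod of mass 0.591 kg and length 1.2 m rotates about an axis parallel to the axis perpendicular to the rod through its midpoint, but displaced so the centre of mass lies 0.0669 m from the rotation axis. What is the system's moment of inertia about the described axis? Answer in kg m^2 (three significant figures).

0.0736

I_cm = (1/12)ML² = (1/12)(0.591)(1.2)² = 0.07092 kg m^2; centre at d = 0.0669 m, so I = I_cm + Md² gives I = 0.07092 + (0.591)(0.0669)² = 0.073565 kg m^2.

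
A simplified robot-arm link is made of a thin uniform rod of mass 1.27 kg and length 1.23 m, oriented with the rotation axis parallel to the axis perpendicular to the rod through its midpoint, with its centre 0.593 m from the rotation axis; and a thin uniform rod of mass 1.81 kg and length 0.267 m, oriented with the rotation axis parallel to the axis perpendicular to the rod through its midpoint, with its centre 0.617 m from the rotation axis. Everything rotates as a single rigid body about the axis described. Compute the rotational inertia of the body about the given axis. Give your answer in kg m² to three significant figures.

Thin rod: I_cm = (1/12)ML² = (1/12)(1.27)(1.23)² = 0.16012 kg m²; centre at d = 0.593 m, so the parallel axis theorem gives I = 0.16012 + (1.27)(0.593)² = 0.60671 kg m².
Thin rod: I_cm = (1/12)ML² = (1/12)(1.81)(0.267)² = 0.010753 kg m²; centre at d = 0.617 m, so the parallel axis theorem gives I = 0.010753 + (1.81)(0.617)² = 0.6998 kg m².
Total I = 0.60671 + 0.6998 = 1.3065 kg m².

1.31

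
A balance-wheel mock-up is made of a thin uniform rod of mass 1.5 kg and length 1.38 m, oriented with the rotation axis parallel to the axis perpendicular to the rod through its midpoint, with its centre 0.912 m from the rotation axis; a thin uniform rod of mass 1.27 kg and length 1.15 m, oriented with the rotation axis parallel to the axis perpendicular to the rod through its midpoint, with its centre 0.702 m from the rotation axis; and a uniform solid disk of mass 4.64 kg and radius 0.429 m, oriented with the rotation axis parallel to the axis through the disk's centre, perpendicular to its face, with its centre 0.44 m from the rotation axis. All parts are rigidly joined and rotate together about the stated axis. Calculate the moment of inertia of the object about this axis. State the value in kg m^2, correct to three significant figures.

Thin rod: I_cm = (1/12)ML² = (1/12)(1.5)(1.38)² = 0.23805 kg m^2; centre at d = 0.912 m, so the parallel axis theorem gives I = 0.23805 + (1.5)(0.912)² = 1.4857 kg m^2.
Thin rod: I_cm = (1/12)ML² = (1/12)(1.27)(1.15)² = 0.13996 kg m^2; centre at d = 0.702 m, so the parallel axis theorem gives I = 0.13996 + (1.27)(0.702)² = 0.76583 kg m^2.
Solid disk: I_cm = (1/2)MR² = (1/2)(4.64)(0.429)² = 0.42698 kg m^2; centre at d = 0.44 m, so the parallel axis theorem gives I = 0.42698 + (4.64)(0.44)² = 1.3253 kg m^2.
Total I = 1.4857 + 0.76583 + 1.3253 = 3.5768 kg m^2.

3.58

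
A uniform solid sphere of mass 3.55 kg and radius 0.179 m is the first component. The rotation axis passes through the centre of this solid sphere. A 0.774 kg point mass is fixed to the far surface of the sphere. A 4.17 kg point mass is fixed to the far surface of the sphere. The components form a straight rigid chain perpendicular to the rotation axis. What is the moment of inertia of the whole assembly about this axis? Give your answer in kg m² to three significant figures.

Solid sphere: I_cm = (2/5)MR² = (2/5)(3.55)(0.179)² = 0.045498 kg m²; axis through the centre, so I = 0.045498 kg m².
Point mass: I_cm = 0; centre at d = 0.179 m, so the parallel axis theorem gives I = 0 + (0.774)(0.179)² = 0.0248 kg m².
Point mass: I_cm = 0; centre at d = 0.179 m, so the parallel axis theorem gives I = 0 + (4.17)(0.179)² = 0.13361 kg m².
Total I = 0.045498 + 0.0248 + 0.13361 = 0.20391 kg m².

0.204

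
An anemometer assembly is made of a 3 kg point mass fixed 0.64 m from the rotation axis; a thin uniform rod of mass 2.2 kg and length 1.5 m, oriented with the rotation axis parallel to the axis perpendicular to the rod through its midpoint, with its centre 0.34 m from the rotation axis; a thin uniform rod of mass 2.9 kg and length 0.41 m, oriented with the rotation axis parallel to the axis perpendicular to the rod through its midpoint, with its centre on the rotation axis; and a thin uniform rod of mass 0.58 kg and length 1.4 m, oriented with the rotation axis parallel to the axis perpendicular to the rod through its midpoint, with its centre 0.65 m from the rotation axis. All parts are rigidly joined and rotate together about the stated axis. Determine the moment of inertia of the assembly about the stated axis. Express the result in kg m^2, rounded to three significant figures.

2.28

Point mass: I_cm = 0; centre at d = 0.64 m, so I = I_cm + Md² gives I = 0 + (3)(0.64)² = 1.2288 kg m^2.
Thin rod: I_cm = (1/12)ML² = (1/12)(2.2)(1.5)² = 0.4125 kg m^2; centre at d = 0.34 m, so I = I_cm + Md² gives I = 0.4125 + (2.2)(0.34)² = 0.66682 kg m^2.
Thin rod: I_cm = (1/12)ML² = (1/12)(2.9)(0.41)² = 0.040624 kg m^2; axis through the centre, so I = 0.040624 kg m^2.
Thin rod: I_cm = (1/12)ML² = (1/12)(0.58)(1.4)² = 0.094733 kg m^2; centre at d = 0.65 m, so I = I_cm + Md² gives I = 0.094733 + (0.58)(0.65)² = 0.33978 kg m^2.
Total I = 1.2288 + 0.66682 + 0.040624 + 0.33978 = 2.276 kg m^2.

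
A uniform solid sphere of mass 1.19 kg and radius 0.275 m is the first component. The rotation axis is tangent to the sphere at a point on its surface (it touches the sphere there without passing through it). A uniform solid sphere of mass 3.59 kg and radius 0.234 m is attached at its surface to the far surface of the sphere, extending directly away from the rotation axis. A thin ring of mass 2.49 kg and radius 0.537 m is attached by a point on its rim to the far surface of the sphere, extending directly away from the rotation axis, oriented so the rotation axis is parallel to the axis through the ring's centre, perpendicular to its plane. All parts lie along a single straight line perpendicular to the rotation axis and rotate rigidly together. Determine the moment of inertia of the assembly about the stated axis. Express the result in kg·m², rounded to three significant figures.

Solid sphere: I_cm = (2/5)MR² = (2/5)(1.19)(0.275)² = 0.035998 kg·m²; centre at d = 0.275 m, so the parallel axis theorem gives I = 0.035998 + (1.19)(0.275)² = 0.12599 kg·m².
Solid sphere: I_cm = (2/5)MR² = (2/5)(3.59)(0.234)² = 0.07863 kg·m²; centre at d = 0.275 + 0.275 + 0.234 = 0.784 m, so the parallel axis theorem gives I = 0.07863 + (3.59)(0.784)² = 2.2852 kg·m².
Thin ring: I_cm = MR² = (2.49)(0.537)² = 0.71804 kg·m²; centre at d = 0.275 + 0.275 + 0.234 + 0.234 + 0.537 = 1.555 m, so the parallel axis theorem gives I = 0.71804 + (2.49)(1.555)² = 6.7389 kg·m².
Total I = 0.12599 + 2.2852 + 6.7389 = 9.1502 kg·m².

9.15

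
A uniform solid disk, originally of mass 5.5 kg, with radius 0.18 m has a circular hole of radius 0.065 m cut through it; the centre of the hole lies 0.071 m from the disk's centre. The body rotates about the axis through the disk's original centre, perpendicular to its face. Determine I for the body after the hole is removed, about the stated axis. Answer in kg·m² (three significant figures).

0.0840

Unpierced body about its centre: I₀ = (1/2)MR² = (1/2)(5.5)(0.18)² = 0.0891 kg·m².
The removed disk has mass m = M·(r/R)² = (5.5)(0.065/0.18)² = 0.71721 kg (same uniform areal density).
Its moment of inertia about the rotation axis (parallel-axis theorem): I_hole = (1/2)mr² + md² = (1/2)(0.71721)(0.065)² + (0.71721)(0.071)² = 0.0051305 kg·m².
Treating the hole as negative mass, I = I₀ − I_hole = 0.0891 − 0.0051305 = 0.083969 kg·m².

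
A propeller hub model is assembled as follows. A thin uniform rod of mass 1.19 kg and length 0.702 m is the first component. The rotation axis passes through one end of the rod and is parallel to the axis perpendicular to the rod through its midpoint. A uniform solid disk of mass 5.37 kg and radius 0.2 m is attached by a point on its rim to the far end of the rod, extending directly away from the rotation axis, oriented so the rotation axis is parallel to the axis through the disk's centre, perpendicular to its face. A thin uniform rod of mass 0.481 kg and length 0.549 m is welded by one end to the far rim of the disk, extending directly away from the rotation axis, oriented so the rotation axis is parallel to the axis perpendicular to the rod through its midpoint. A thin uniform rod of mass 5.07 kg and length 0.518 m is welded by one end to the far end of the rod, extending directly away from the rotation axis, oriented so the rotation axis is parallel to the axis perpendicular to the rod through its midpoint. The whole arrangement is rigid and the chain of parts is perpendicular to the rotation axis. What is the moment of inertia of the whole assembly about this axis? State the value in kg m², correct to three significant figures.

24.2

Thin rod: I_cm = (1/12)ML² = (1/12)(1.19)(0.702)² = 0.04887 kg m²; centre at d = 0.351 m, so I = I_cm + Md² gives I = 0.04887 + (1.19)(0.351)² = 0.19548 kg m².
Solid disk: I_cm = (1/2)MR² = (1/2)(5.37)(0.2)² = 0.1074 kg m²; centre at d = 0.351 + 0.351 + 0.2 = 0.902 m, so I = I_cm + Md² gives I = 0.1074 + (5.37)(0.902)² = 4.4765 kg m².
Thin rod: I_cm = (1/12)ML² = (1/12)(0.481)(0.549)² = 0.012081 kg m²; centre at d = 0.351 + 0.351 + 0.2 + 0.2 + 0.2745 = 1.3765 m, so I = I_cm + Md² gives I = 0.012081 + (0.481)(1.3765)² = 0.92346 kg m².
Thin rod: I_cm = (1/12)ML² = (1/12)(5.07)(0.518)² = 0.11337 kg m²; centre at d = 0.351 + 0.351 + 0.2 + 0.2 + 0.2745 + 0.2745 + 0.259 = 1.91 m, so I = I_cm + Md² gives I = 0.11337 + (5.07)(1.91)² = 18.609 kg m².
Total I = 0.19548 + 4.4765 + 0.92346 + 18.609 = 24.205 kg m².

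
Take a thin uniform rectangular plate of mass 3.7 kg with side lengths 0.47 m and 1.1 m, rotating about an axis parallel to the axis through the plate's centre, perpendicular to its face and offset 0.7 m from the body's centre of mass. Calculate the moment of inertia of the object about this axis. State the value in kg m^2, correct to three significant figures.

2.25

I_cm = (1/12)M(a²+b²) = (1/12)(3.7)[(0.47)² + (1.1)²] = 0.44119 kg m^2; centre at d = 0.7 m, so I = I_cm + Md² gives I = 0.44119 + (3.7)(0.7)² = 2.2542 kg m^2.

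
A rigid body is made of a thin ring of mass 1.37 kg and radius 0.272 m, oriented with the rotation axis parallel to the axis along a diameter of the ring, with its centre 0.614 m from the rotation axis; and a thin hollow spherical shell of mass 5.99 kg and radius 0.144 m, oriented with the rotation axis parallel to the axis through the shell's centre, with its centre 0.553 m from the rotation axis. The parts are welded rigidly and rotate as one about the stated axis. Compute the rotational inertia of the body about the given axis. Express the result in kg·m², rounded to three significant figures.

2.48

Thin ring: I_cm = (1/2)MR² = (1/2)(1.37)(0.272)² = 0.050679 kg·m²; centre at d = 0.614 m, so I = I_cm + Md² gives I = 0.050679 + (1.37)(0.614)² = 0.56716 kg·m².
Spherical shell: I_cm = (2/3)MR² = (2/3)(5.99)(0.144)² = 0.082806 kg·m²; centre at d = 0.553 m, so I = I_cm + Md² gives I = 0.082806 + (5.99)(0.553)² = 1.9146 kg·m².
Total I = 0.56716 + 1.9146 = 2.4818 kg·m².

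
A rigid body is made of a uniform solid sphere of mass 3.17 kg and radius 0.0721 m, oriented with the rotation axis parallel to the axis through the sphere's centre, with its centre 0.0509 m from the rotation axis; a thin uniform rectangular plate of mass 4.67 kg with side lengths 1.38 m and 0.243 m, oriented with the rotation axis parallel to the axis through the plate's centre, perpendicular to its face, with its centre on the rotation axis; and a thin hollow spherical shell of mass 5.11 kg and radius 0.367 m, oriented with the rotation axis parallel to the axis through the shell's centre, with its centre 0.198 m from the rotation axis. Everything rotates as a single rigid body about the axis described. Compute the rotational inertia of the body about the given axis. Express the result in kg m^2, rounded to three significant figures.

1.44

Solid sphere: I_cm = (2/5)MR² = (2/5)(3.17)(0.0721)² = 0.0065916 kg m^2; centre at d = 0.0509 m, so I = I_cm + Md² gives I = 0.0065916 + (3.17)(0.0509)² = 0.014804 kg m^2.
Rectangular plate: I_cm = (1/12)M(a²+b²) = (1/12)(4.67)[(1.38)² + (0.243)²] = 0.76411 kg m^2; axis through the centre, so I = 0.76411 kg m^2.
Spherical shell: I_cm = (2/3)MR² = (2/3)(5.11)(0.367)² = 0.45884 kg m^2; centre at d = 0.198 m, so I = I_cm + Md² gives I = 0.45884 + (5.11)(0.198)² = 0.65917 kg m^2.
Total I = 0.014804 + 0.76411 + 0.65917 = 1.4381 kg m^2.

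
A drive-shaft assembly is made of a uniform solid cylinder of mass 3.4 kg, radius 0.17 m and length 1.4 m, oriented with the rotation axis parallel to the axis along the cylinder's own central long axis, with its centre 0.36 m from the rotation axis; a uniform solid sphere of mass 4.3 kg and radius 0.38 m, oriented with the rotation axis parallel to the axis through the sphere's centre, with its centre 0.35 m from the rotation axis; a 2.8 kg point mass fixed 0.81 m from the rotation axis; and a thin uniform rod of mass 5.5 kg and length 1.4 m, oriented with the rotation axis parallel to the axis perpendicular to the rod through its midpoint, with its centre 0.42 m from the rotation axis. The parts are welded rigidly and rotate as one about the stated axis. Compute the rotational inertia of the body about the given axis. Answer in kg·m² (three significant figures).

4.97

Solid cylinder: I_cm = (1/2)MR² = (1/2)(3.4)(0.17)² = 0.04913 kg·m²; centre at d = 0.36 m, so the parallel axis theorem gives I = 0.04913 + (3.4)(0.36)² = 0.48977 kg·m².
Solid sphere: I_cm = (2/5)MR² = (2/5)(4.3)(0.38)² = 0.24837 kg·m²; centre at d = 0.35 m, so the parallel axis theorem gives I = 0.24837 + (4.3)(0.35)² = 0.77512 kg·m².
Point mass: I_cm = 0; centre at d = 0.81 m, so the parallel axis theorem gives I = 0 + (2.8)(0.81)² = 1.8371 kg·m².
Thin rod: I_cm = (1/12)ML² = (1/12)(5.5)(1.4)² = 0.89833 kg·m²; centre at d = 0.42 m, so the parallel axis theorem gives I = 0.89833 + (5.5)(0.42)² = 1.8685 kg·m².
Total I = 0.48977 + 0.77512 + 1.8371 + 1.8685 = 4.9705 kg·m².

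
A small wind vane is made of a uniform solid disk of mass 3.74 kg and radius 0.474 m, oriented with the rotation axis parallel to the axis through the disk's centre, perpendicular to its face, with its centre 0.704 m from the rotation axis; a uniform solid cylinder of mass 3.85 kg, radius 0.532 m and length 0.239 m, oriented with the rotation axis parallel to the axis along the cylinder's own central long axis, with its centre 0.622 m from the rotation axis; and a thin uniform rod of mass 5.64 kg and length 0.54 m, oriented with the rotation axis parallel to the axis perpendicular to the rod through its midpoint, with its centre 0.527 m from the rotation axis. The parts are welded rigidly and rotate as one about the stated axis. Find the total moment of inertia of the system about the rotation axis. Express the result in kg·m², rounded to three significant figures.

Solid disk: I_cm = (1/2)MR² = (1/2)(3.74)(0.474)² = 0.42014 kg·m²; centre at d = 0.704 m, so the parallel axis theorem gives I = 0.42014 + (3.74)(0.704)² = 2.2737 kg·m².
Solid cylinder: I_cm = (1/2)MR² = (1/2)(3.85)(0.532)² = 0.54482 kg·m²; centre at d = 0.622 m, so the parallel axis theorem gives I = 0.54482 + (3.85)(0.622)² = 2.0343 kg·m².
Thin rod: I_cm = (1/12)ML² = (1/12)(5.64)(0.54)² = 0.13705 kg·m²; centre at d = 0.527 m, so the parallel axis theorem gives I = 0.13705 + (5.64)(0.527)² = 1.7034 kg·m².
Total I = 2.2737 + 2.0343 + 1.7034 = 6.0115 kg·m².

6.01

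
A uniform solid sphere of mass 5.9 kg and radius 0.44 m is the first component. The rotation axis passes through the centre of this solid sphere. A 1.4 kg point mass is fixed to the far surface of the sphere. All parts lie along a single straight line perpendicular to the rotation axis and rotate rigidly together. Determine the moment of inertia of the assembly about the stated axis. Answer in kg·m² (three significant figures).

Solid sphere: I_cm = (2/5)MR² = (2/5)(5.9)(0.44)² = 0.4569 kg·m²; axis through the centre, so I = 0.4569 kg·m².
Point mass: I_cm = 0; centre at d = 0.44 m, so the parallel axis theorem gives I = 0 + (1.4)(0.44)² = 0.27104 kg·m².
Total I = 0.4569 + 0.27104 = 0.72794 kg·m².

0.728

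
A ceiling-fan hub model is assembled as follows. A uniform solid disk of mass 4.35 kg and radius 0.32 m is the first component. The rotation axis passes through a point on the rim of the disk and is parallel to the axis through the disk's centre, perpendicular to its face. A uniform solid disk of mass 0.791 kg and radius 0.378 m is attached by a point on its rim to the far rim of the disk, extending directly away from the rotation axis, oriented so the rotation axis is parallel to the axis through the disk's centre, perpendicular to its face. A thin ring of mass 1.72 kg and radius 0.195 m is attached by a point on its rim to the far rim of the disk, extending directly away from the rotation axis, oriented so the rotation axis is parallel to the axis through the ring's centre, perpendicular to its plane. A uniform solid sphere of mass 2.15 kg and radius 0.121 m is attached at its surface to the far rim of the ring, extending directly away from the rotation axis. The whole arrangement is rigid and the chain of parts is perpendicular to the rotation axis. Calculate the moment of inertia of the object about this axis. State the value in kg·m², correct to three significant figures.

13.8

Solid disk: I_cm = (1/2)MR² = (1/2)(4.35)(0.32)² = 0.22272 kg·m²; centre at d = 0.32 m, so I = I_cm + Md² gives I = 0.22272 + (4.35)(0.32)² = 0.66816 kg·m².
Solid disk: I_cm = (1/2)MR² = (1/2)(0.791)(0.378)² = 0.056511 kg·m²; centre at d = 0.32 + 0.32 + 0.378 = 1.018 m, so I = I_cm + Md² gives I = 0.056511 + (0.791)(1.018)² = 0.87624 kg·m².
Thin ring: I_cm = MR² = (1.72)(0.195)² = 0.065403 kg·m²; centre at d = 0.32 + 0.32 + 0.378 + 0.378 + 0.195 = 1.591 m, so I = I_cm + Md² gives I = 0.065403 + (1.72)(1.591)² = 4.4192 kg·m².
Solid sphere: I_cm = (2/5)MR² = (2/5)(2.15)(0.121)² = 0.012591 kg·m²; centre at d = 0.32 + 0.32 + 0.378 + 0.378 + 0.195 + 0.195 + 0.121 = 1.907 m, so I = I_cm + Md² gives I = 0.012591 + (2.15)(1.907)² = 7.8314 kg·m².
Total I = 0.66816 + 0.87624 + 4.4192 + 7.8314 = 13.795 kg·m².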